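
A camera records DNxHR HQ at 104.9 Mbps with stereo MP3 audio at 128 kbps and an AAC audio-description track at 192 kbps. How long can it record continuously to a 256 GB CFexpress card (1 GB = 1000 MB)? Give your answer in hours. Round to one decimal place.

Audio total: 128 + 192 = 320 kbps = 0.320 Mbps.
Total bitrate: 104.9 + 0.320 = 105.220 Mbps.
Capacity: 256 GB = 2,048,000 Mb.
Recording time: 2,048,000 / 105.220 = 19,464 s ≈ 5.41 hours.

5.4 hours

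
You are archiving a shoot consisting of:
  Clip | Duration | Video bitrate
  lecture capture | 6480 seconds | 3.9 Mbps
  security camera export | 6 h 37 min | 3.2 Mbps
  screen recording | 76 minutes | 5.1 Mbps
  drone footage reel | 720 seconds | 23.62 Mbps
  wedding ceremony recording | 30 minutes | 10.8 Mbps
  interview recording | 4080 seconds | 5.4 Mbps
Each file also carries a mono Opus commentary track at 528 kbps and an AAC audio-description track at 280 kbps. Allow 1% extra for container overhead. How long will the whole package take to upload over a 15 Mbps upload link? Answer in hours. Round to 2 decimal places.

4.05 hours

Audio total: 528 + 280 = 808 kbps = 0.808 Mbps.
lecture capture: 4.708 Mbps × 6480 s × 1.01 = 30812.9 Mb
security camera export: 4.008 Mbps × 23820 s × 1.01 = 96425.3 Mb
screen recording: 5.908 Mbps × 4560 s × 1.01 = 27209.9 Mb
drone footage reel: 24.428 Mbps × 720 s × 1.01 = 17764.0 Mb
wedding ceremony recording: 11.608 Mbps × 1800 s × 1.01 = 21103.3 Mb
interview recording: 6.208 Mbps × 4080 s × 1.01 = 25581.9 Mb
Total: 218897.4 Mb = 27362.2 MB.
At 15 Mbps: 218897.4 / 15 = 14593 s ≈ 4.05 hours.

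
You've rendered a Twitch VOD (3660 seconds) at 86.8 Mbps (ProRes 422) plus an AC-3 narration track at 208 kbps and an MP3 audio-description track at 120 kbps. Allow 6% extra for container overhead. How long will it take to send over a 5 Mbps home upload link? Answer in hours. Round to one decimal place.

Audio total: 208 + 120 = 328 kbps = 0.328 Mbps.
Total bitrate: 87.128 Mbps.
File: 87.128 Mbps × 3660 s = 318888.5 Mb.
With 6% container overhead: ×1.06. → 338021.8 Mb.
At 5 Mbps: 338021.8 / 5 = 67604.4 s ≈ 18.8 hours.

18.8 hours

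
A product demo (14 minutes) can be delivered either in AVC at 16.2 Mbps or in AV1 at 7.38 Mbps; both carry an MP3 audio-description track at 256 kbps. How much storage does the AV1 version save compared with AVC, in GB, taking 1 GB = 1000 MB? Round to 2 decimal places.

0.93 GB

14 min = 840 s
Audio: 256 kbps = 0.256 Mbps.
AVC: 16.456 Mbps × 840 s = 13823.0 Mb = 1.728 GB.
AV1: 7.636 Mbps × 840 s = 6414.2 Mb = 0.802 GB.
Saving: 1.728 − 0.802 = 0.926 GB.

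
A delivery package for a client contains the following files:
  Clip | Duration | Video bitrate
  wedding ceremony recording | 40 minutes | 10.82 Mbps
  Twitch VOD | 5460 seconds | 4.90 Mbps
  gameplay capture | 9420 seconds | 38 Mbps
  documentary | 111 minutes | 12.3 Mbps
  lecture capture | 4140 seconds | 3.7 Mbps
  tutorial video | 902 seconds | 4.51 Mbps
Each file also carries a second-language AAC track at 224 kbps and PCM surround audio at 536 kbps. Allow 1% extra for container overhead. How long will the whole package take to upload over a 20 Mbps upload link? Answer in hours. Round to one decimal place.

7.5 hours

Audio total: 224 + 536 = 760 kbps = 0.760 Mbps.
wedding ceremony recording: 11.580 Mbps × 2400 s × 1.01 = 28069.9 Mb
Twitch VOD: 5.660 Mbps × 5460 s × 1.01 = 31212.6 Mb
gameplay capture: 38.760 Mbps × 9420 s × 1.01 = 368770.4 Mb
documentary: 13.060 Mbps × 6660 s × 1.01 = 87849.4 Mb
lecture capture: 4.460 Mbps × 4140 s × 1.01 = 18649.0 Mb
tutorial video: 5.270 Mbps × 902 s × 1.01 = 4801.1 Mb
Total: 539352.5 Mb = 67419.1 MB.
At 20 Mbps: 539352.5 / 20 = 26968 s ≈ 7.49 hours.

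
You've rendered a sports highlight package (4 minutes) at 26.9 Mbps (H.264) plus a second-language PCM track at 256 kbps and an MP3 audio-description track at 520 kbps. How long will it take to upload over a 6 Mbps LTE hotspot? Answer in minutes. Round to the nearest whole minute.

18 minutes

4 min = 240 s
Audio total: 256 + 520 = 776 kbps = 0.776 Mbps.
Total bitrate: 27.676 Mbps.
File: 27.676 Mbps × 240 s = 6642.2 Mb.
At 6 Mbps: 6642.2 / 6 = 1107.0 s ≈ 18.5 minutes.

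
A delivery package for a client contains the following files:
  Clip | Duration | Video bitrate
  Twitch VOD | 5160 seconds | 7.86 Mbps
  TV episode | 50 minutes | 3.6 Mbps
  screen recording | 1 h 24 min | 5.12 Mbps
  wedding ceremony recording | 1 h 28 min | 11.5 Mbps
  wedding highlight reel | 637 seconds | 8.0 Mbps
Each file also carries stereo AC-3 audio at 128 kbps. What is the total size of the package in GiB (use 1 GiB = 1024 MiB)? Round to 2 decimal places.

16.93 GiB

Audio: 128 kbps = 0.128 Mbps.
Twitch VOD: 7.988 Mbps × 5160 s = 41218.1 Mb
TV episode: 3.728 Mbps × 3000 s = 11184.0 Mb
screen recording: 5.248 Mbps × 5040 s = 26449.9 Mb
wedding ceremony recording: 11.628 Mbps × 5280 s = 61395.8 Mb
wedding highlight reel: 8.128 Mbps × 637 s = 5177.5 Mb
Total: 145425.4 Mb = 18178.2 MB.
= 16.93 GiB.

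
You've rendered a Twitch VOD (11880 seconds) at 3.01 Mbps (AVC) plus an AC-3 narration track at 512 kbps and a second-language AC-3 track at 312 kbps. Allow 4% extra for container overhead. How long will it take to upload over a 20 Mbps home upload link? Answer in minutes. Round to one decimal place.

39.5 minutes

Audio total: 512 + 312 = 824 kbps = 0.824 Mbps.
Total bitrate: 3.834 Mbps.
File: 3.834 Mbps × 11880 s = 45547.9 Mb.
With 4% container overhead: ×1.04. → 47369.8 Mb.
At 20 Mbps: 47369.8 / 20 = 2368.5 s ≈ 39.5 minutes.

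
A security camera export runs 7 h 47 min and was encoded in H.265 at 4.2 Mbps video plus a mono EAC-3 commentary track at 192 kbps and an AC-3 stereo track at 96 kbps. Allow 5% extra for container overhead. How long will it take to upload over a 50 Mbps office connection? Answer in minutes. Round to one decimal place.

44.0 minutes

7 h 47 min = 467 min = 28020 s
Audio total: 192 + 96 = 288 kbps = 0.288 Mbps.
Total bitrate: 4.488 Mbps.
File: 4.488 Mbps × 28020 s = 125753.8 Mb.
With 5% container overhead: ×1.05. → 132041.4 Mb.
At 50 Mbps: 132041.4 / 50 = 2640.8 s ≈ 44 minutes.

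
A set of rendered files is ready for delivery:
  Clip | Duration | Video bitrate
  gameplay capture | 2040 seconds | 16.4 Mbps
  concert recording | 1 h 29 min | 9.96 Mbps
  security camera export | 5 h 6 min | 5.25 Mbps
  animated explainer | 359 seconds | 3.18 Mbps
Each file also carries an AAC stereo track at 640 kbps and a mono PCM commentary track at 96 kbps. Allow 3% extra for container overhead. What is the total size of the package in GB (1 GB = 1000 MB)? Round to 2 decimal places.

Audio total: 640 + 96 = 736 kbps = 0.736 Mbps.
gameplay capture: 17.136 Mbps × 2040 s × 1.03 = 36006.2 Mb
concert recording: 10.696 Mbps × 5340 s × 1.03 = 58830.1 Mb
security camera export: 5.986 Mbps × 18360 s × 1.03 = 113200.0 Mb
animated explainer: 3.916 Mbps × 359 s × 1.03 = 1448.0 Mb
Total: 209484.4 Mb = 26185.5 MB.
= 26.19 GB.

26.19 GB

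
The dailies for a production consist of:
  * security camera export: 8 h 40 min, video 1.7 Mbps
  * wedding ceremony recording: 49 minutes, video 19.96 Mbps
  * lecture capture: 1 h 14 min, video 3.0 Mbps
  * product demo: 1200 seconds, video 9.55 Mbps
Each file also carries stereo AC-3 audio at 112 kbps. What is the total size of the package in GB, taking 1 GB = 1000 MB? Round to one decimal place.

Audio: 112 kbps = 0.112 Mbps.
security camera export: 1.812 Mbps × 31200 s = 56534.4 Mb
wedding ceremony recording: 20.072 Mbps × 2940 s = 59011.7 Mb
lecture capture: 3.112 Mbps × 4440 s = 13817.3 Mb
product demo: 9.662 Mbps × 1200 s = 11594.4 Mb
Total: 140957.8 Mb = 17619.7 MB.
= 17.62 GB.

17.6 GB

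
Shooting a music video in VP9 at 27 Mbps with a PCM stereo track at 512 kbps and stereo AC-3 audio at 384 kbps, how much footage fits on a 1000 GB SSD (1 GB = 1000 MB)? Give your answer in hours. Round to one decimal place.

Audio total: 512 + 384 = 896 kbps = 0.896 Mbps.
Total bitrate: 27 + 0.896 = 27.896 Mbps.
Capacity: 1000 GB = 8,000,000 Mb.
Recording time: 8,000,000 / 27.896 = 286,779 s ≈ 79.7 hours.

79.7 hours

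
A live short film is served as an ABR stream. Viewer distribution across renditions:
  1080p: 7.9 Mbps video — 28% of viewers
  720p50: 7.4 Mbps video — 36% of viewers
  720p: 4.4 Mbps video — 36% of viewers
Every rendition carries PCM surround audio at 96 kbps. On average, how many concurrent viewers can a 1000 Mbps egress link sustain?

Audio: 96 kbps = 0.096 Mbps.
Average per-viewer bitrate: 0.28×7.996 + 0.36×7.496 + 0.36×4.496 = 6.556 Mbps.
1000 Mbps = 1,000 Mbps; 1,000 / 6.556 = 152.53 → 152.

152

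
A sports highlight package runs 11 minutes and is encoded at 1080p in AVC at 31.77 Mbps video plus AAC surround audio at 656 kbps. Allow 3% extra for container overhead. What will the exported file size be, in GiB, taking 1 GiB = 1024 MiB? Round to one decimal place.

11 min = 660 s
Audio: 656 kbps = 0.656 Mbps.
Total bitrate: 31.77 + 0.656 = 32.426 Mbps.
Stream data: 32.426 Mbps × 660 s = 21401.2 Mb.
With 3% container overhead: ×1.03.
22,043 Mb = 2,755,399,350 bytes ÷ 1,073,741,824 = 2.566 GiB.

2.6 GiB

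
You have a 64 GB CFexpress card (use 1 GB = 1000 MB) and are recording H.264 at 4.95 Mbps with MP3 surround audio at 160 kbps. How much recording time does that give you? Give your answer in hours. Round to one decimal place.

Audio: 160 kbps = 0.160 Mbps.
Total bitrate: 4.95 + 0.160 = 5.110 Mbps.
Capacity: 64 GB = 512,000 Mb.
Recording time: 512,000 / 5.110 = 100,196 s ≈ 27.8 hours.

27.8 hours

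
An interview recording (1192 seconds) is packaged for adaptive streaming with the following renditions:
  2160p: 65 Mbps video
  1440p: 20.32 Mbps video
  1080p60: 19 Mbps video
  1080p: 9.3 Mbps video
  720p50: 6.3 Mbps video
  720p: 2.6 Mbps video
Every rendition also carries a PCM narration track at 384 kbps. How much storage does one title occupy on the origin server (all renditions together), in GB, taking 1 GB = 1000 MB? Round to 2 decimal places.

18.60 GB

Audio: 384 kbps = 0.384 Mbps.
Sum of rendition bitrates: (65+0.384) + (20.32+0.384) + (19+0.384) + (9.3+0.384) + (6.3+0.384) + (2.6+0.384) = 124.824 Mbps.
× 1192 s = 148,790 Mb = 18,599 MB = 18.60 GB.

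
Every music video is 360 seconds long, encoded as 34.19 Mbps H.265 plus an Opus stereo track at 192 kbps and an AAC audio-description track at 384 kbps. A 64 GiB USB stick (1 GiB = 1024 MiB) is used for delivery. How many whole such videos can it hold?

43

Audio total: 192 + 384 = 576 kbps = 0.576 Mbps.
Total bitrate: 34.766 Mbps.
Per item: 34.766 Mbps × 360 s = 12,516 Mb = 1,564 MB.
Capacity: 64 GiB = 549,756 Mb; 43.93 items → 43 complete.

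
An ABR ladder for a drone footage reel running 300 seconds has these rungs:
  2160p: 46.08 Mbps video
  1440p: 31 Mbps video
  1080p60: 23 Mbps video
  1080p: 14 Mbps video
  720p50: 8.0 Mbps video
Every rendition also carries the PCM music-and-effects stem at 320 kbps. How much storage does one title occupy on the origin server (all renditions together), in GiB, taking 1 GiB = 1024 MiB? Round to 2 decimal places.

Audio: 320 kbps = 0.320 Mbps.
Sum of rendition bitrates: (46.08+0.320) + (31+0.320) + (23+0.320) + (14+0.320) + (8.0+0.320) = 123.680 Mbps.
× 300 s = 37,104 Mb = 4,638 MB = 4.319 GiB.

4.32 GiB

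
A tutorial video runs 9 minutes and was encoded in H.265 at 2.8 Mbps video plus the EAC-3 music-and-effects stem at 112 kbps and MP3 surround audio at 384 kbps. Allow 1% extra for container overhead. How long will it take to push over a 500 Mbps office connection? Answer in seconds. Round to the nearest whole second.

4 seconds

9 min = 540 s
Audio total: 112 + 384 = 496 kbps = 0.496 Mbps.
Total bitrate: 3.296 Mbps.
File: 3.296 Mbps × 540 s = 1779.8 Mb.
With 1% container overhead: ×1.01. → 1797.6 Mb.
At 500 Mbps: 1797.6 / 500 = 3.6 s ≈ 3.6 seconds.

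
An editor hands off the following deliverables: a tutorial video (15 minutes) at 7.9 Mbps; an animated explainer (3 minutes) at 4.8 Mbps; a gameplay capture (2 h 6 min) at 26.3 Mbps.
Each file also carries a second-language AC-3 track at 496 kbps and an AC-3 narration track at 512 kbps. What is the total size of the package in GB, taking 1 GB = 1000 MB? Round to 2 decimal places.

Audio total: 496 + 512 = 1008 kbps = 1.008 Mbps.
tutorial video: 8.908 Mbps × 900 s = 8017.2 Mb
animated explainer: 5.808 Mbps × 180 s = 1045.4 Mb
gameplay capture: 27.308 Mbps × 7560 s = 206448.5 Mb
Total: 215511.1 Mb = 26938.9 MB.
= 26.94 GB.

26.94 GB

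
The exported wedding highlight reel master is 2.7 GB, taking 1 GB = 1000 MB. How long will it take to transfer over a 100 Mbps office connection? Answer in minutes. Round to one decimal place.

File: 2.7 GB = 21600.0 Mb.
At 100 Mbps: 21600.0 / 100 = 216.0 s ≈ 3.6 minutes.

3.6 minutes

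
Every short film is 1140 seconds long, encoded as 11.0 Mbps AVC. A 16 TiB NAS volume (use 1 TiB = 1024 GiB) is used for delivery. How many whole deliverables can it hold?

Per item: 11.000 Mbps × 1140 s = 12,540 Mb = 1,568 MB.
Capacity: 16 TiB = 140,737,488 Mb; 11223.09 items → 11223 complete.

11223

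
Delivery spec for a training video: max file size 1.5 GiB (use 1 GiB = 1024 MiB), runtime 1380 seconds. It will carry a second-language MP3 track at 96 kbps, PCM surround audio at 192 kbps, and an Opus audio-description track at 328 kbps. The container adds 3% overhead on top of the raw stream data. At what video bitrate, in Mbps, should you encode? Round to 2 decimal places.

8.45 Mbps

Budget: 1.5 GiB = 12884.9 Mb.
Stream payload after overhead: 12884.9 / 1.03 = 12509.6 Mb.
Total bitrate budget: 12509.6 Mb / 1380 s = 9.065 Mbps.
Audio total: 96 + 192 + 328 = 616 kbps = 0.616 Mbps.
Video: 9.065 − 0.616 = 8.449 Mbps.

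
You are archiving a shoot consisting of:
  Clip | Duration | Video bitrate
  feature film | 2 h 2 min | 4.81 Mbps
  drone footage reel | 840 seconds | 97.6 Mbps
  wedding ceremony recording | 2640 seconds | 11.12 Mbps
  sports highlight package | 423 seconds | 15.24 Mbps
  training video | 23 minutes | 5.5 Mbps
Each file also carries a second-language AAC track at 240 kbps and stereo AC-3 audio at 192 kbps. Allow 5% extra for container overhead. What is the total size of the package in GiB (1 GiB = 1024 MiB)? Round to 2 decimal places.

20.29 GiB

Audio total: 240 + 192 = 432 kbps = 0.432 Mbps.
feature film: 5.242 Mbps × 7320 s × 1.05 = 40290.0 Mb
drone footage reel: 98.032 Mbps × 840 s × 1.05 = 86464.2 Mb
wedding ceremony recording: 11.552 Mbps × 2640 s × 1.05 = 32022.1 Mb
sports highlight package: 15.672 Mbps × 423 s × 1.05 = 6960.7 Mb
training video: 5.932 Mbps × 1380 s × 1.05 = 8595.5 Mb
Total: 174332.6 Mb = 21791.6 MB.
= 20.29 GiB.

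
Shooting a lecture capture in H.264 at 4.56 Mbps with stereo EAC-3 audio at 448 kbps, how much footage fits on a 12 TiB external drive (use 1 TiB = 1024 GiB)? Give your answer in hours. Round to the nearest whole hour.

Audio: 448 kbps = 0.448 Mbps.
Total bitrate: 4.56 + 0.448 = 5.008 Mbps.
Capacity: 12 TiB = 105,553,116 Mb.
Recording time: 105,553,116 / 5.008 = 21,076,900 s ≈ 5,855 hours.

5855 hours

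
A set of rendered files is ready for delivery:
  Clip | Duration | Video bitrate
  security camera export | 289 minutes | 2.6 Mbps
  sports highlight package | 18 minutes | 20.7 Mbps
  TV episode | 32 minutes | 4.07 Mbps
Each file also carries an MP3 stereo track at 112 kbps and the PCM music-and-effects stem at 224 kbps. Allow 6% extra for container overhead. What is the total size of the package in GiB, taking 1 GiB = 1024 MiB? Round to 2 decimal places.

Audio total: 112 + 224 = 336 kbps = 0.336 Mbps.
security camera export: 2.936 Mbps × 17340 s × 1.06 = 53964.9 Mb
sports highlight package: 21.036 Mbps × 1080 s × 1.06 = 24082.0 Mb
TV episode: 4.406 Mbps × 1920 s × 1.06 = 8967.1 Mb
Total: 87014.0 Mb = 10876.7 MB.
= 10.13 GiB.

10.13 GiB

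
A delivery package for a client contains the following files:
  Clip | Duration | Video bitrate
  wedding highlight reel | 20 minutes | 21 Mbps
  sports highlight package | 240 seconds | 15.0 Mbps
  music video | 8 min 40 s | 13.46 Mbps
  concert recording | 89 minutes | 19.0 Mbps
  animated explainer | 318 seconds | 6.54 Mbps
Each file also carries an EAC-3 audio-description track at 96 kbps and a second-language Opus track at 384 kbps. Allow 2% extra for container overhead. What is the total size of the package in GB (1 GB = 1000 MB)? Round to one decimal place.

Audio total: 96 + 384 = 480 kbps = 0.480 Mbps.
wedding highlight reel: 21.480 Mbps × 1200 s × 1.02 = 26291.5 Mb
sports highlight package: 15.480 Mbps × 240 s × 1.02 = 3789.5 Mb
music video: 13.940 Mbps × 520 s × 1.02 = 7393.8 Mb
concert recording: 19.480 Mbps × 5340 s × 1.02 = 106103.7 Mb
animated explainer: 7.020 Mbps × 318 s × 1.02 = 2277.0 Mb
Total: 145855.5 Mb = 18231.9 MB.
= 18.23 GB.

18.2 GB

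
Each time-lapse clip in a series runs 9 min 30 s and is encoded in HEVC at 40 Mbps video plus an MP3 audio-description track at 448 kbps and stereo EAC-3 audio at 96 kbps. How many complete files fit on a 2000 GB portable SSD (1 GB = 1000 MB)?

9 min 30 s = 570 s
Audio total: 448 + 96 = 544 kbps = 0.544 Mbps.
Total bitrate: 40.544 Mbps.
Per item: 40.544 Mbps × 570 s = 23,110 Mb = 2,889 MB.
Capacity: 2000 GB = 16,000,000 Mb; 692.34 items → 692 complete.

692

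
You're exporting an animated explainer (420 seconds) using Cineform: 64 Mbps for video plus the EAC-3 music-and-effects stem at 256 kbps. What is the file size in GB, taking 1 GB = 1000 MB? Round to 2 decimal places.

3.37 GB

Audio: 256 kbps = 0.256 Mbps.
Total bitrate: 64 + 0.256 = 64.256 Mbps.
Stream data: 64.256 Mbps × 420 s = 26987.5 Mb.
26,988 Mb ÷ 8 = 3,373 MB → 3.373 GB.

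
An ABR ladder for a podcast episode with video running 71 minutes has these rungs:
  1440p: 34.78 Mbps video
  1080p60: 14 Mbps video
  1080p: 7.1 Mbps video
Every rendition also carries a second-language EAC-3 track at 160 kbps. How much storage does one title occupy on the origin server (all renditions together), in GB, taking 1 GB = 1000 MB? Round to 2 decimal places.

71 min = 4260 s
Audio: 160 kbps = 0.160 Mbps.
Sum of rendition bitrates: (34.78+0.160) + (14+0.160) + (7.1+0.160) = 56.360 Mbps.
× 4260 s = 240,094 Mb = 30,012 MB = 30.01 GB.

30.01 GB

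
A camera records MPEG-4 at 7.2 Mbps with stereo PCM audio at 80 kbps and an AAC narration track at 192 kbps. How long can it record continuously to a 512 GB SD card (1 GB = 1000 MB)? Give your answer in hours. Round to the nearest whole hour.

152 hours

Audio total: 80 + 192 = 272 kbps = 0.272 Mbps.
Total bitrate: 7.2 + 0.272 = 7.472 Mbps.
Capacity: 512 GB = 4,096,000 Mb.
Recording time: 4,096,000 / 7.472 = 548,180 s ≈ 152 hours.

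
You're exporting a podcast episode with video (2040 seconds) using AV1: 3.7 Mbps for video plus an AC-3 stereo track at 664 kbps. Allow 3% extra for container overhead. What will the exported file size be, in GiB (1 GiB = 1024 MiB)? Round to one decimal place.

Audio: 664 kbps = 0.664 Mbps.
Total bitrate: 3.7 + 0.664 = 4.364 Mbps.
Stream data: 4.364 Mbps × 2040 s = 8902.6 Mb.
With 3% container overhead: ×1.03.
9,170 Mb = 1,146,204,600 bytes ÷ 1,073,741,824 = 1.067 GiB.

1.1 GiB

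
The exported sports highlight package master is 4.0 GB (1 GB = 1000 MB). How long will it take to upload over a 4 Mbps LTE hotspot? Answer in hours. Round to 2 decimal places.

File: 4.0 GB = 32000.0 Mb.
At 4 Mbps: 32000.0 / 4 = 8000.0 s ≈ 2.22 hours.

2.22 hours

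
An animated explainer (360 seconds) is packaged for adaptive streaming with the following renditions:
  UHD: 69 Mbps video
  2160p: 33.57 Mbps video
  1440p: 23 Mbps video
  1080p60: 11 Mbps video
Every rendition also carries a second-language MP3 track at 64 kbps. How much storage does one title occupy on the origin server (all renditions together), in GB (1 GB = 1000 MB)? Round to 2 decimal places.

Audio: 64 kbps = 0.064 Mbps.
Sum of rendition bitrates: (69+0.064) + (33.57+0.064) + (23+0.064) + (11+0.064) = 136.826 Mbps.
× 360 s = 49,257 Mb = 6,157 MB = 6.157 GB.

6.16 GB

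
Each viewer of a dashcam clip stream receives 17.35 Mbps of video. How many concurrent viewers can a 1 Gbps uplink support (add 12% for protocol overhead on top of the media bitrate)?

51

On the wire with 12% overhead: 19.432 Mbps.
1 Gbps = 1,000 Mbps; 1,000 / 19.432 = 51.46 → 51 viewers.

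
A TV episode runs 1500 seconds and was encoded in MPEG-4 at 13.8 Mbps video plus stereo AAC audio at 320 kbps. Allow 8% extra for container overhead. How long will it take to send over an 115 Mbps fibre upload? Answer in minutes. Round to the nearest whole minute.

Audio: 320 kbps = 0.320 Mbps.
Total bitrate: 14.120 Mbps.
File: 14.120 Mbps × 1500 s = 21180.0 Mb.
With 8% container overhead: ×1.08. → 22874.4 Mb.
At 115 Mbps: 22874.4 / 115 = 198.9 s ≈ 3.32 minutes.

3 minutes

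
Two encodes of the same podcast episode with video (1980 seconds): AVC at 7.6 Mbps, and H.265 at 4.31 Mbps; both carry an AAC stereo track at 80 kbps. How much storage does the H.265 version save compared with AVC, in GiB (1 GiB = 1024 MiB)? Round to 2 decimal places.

0.76 GiB

Audio: 80 kbps = 0.080 Mbps.
AVC: 7.680 Mbps × 1980 s = 15206.4 Mb = 1.770 GiB.
H.265: 4.390 Mbps × 1980 s = 8692.2 Mb = 1.012 GiB.
Saving: 1.770 − 1.012 = 0.758 GiB.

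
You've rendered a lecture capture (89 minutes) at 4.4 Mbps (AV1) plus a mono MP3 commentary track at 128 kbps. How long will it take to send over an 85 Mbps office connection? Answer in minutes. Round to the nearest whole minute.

89 min = 5340 s
Audio: 128 kbps = 0.128 Mbps.
Total bitrate: 4.528 Mbps.
File: 4.528 Mbps × 5340 s = 24179.5 Mb.
At 85 Mbps: 24179.5 / 85 = 284.5 s ≈ 4.74 minutes.

5 minutes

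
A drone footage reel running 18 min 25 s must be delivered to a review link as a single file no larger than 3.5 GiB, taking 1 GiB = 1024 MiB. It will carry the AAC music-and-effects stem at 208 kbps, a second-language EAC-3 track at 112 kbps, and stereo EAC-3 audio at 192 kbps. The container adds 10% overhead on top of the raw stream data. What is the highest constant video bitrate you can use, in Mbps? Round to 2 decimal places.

24.22 Mbps

Budget: 3.5 GiB = 30064.8 Mb.
Stream payload after overhead: 30064.8 / 1.10 = 27331.6 Mb.
18 min 25 s = 1105 s
Total bitrate budget: 27331.6 Mb / 1105 s = 24.734 Mbps.
Audio total: 208 + 112 + 192 = 512 kbps = 0.512 Mbps.
Video: 24.734 − 0.512 = 24.222 Mbps.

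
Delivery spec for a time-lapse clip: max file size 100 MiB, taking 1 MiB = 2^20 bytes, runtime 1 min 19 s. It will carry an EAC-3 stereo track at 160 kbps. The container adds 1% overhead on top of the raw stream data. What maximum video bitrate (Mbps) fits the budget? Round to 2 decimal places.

Budget: 100 MiB = 838.9 Mb.
Stream payload after overhead: 838.9 / 1.01 = 830.6 Mb.
1 min 19 s = 79 s
Total bitrate budget: 830.6 Mb / 79 s = 10.513 Mbps.
Audio: 160 kbps = 0.160 Mbps.
Video: 10.513 − 0.160 = 10.353 Mbps.

10.35 Mbps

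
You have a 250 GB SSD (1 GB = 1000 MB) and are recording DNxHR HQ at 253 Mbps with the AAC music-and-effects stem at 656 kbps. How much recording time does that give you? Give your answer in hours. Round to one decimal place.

Audio: 656 kbps = 0.656 Mbps.
Total bitrate: 253 + 0.656 = 253.656 Mbps.
Capacity: 250 GB = 2,000,000 Mb.
Recording time: 2,000,000 / 253.656 = 7,885 s ≈ 2.19 hours.

2.2 hours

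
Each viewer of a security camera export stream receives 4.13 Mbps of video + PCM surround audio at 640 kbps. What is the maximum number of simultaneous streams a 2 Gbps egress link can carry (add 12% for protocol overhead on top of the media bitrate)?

374

Audio: 640 kbps = 0.640 Mbps.
Per-viewer media rate: 4.770 Mbps.
On the wire with 12% overhead: 5.342 Mbps.
2 Gbps = 2,000 Mbps; 2,000 / 5.342 = 374.36 → 374 viewers.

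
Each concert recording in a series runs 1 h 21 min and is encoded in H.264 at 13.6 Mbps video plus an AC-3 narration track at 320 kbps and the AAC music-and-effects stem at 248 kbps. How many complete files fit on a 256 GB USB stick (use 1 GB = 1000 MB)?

1 h 21 min = 81 min = 4860 s
Audio total: 320 + 248 = 568 kbps = 0.568 Mbps.
Total bitrate: 14.168 Mbps.
Per item: 14.168 Mbps × 4860 s = 68,856 Mb = 8,607 MB.
Capacity: 256 GB = 2,048,000 Mb; 29.74 items → 29 complete.

29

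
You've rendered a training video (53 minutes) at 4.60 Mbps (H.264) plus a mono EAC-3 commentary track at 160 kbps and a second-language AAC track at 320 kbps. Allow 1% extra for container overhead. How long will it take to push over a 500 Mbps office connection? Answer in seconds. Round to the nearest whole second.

33 seconds

53 min = 3180 s
Audio total: 160 + 320 = 480 kbps = 0.480 Mbps.
Total bitrate: 5.080 Mbps.
File: 5.080 Mbps × 3180 s = 16154.4 Mb.
With 1% container overhead: ×1.01. → 16315.9 Mb.
At 500 Mbps: 16315.9 / 500 = 32.6 s ≈ 32.6 seconds.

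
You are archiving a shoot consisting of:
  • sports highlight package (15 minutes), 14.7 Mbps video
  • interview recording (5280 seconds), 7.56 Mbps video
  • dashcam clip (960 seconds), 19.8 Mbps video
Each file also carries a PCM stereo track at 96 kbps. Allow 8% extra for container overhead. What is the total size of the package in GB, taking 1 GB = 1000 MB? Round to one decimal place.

Audio: 96 kbps = 0.096 Mbps.
sports highlight package: 14.796 Mbps × 900 s × 1.08 = 14381.7 Mb
interview recording: 7.656 Mbps × 5280 s × 1.08 = 43657.6 Mb
dashcam clip: 19.896 Mbps × 960 s × 1.08 = 20628.2 Mb
Total: 78667.5 Mb = 9833.4 MB.
= 9.833 GB.

9.8 GB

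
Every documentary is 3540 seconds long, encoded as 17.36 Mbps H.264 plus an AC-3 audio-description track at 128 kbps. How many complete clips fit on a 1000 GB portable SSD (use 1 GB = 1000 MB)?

129

Audio: 128 kbps = 0.128 Mbps.
Total bitrate: 17.488 Mbps.
Per item: 17.488 Mbps × 3540 s = 61,908 Mb = 7,738 MB.
Capacity: 1000 GB = 8,000,000 Mb; 129.23 items → 129 complete.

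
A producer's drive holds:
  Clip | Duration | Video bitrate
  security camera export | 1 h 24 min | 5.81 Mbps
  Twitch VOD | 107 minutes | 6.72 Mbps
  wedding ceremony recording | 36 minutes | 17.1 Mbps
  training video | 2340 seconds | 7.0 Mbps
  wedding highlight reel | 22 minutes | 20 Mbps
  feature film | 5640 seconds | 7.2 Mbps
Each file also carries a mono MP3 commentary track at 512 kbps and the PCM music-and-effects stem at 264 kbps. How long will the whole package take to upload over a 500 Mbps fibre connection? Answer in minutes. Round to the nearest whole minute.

Audio total: 512 + 264 = 776 kbps = 0.776 Mbps.
security camera export: 6.586 Mbps × 5040 s = 33193.4 Mb
Twitch VOD: 7.496 Mbps × 6420 s = 48124.3 Mb
wedding ceremony recording: 17.876 Mbps × 2160 s = 38612.2 Mb
training video: 7.776 Mbps × 2340 s = 18195.8 Mb
wedding highlight reel: 20.776 Mbps × 1320 s = 27424.3 Mb
feature film: 7.976 Mbps × 5640 s = 44984.6 Mb
Total: 210534.7 Mb = 26316.8 MB.
At 500 Mbps: 210534.7 / 500 = 421 s ≈ 7.02 minutes.

7 minutes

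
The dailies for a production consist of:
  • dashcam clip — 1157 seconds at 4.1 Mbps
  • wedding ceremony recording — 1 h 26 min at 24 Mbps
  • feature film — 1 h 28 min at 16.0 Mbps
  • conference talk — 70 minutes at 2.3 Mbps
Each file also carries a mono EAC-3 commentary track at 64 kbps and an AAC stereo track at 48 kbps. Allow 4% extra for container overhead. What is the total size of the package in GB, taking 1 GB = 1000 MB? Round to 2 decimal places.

29.18 GB

Audio total: 64 + 48 = 112 kbps = 0.112 Mbps.
dashcam clip: 4.212 Mbps × 1157 s × 1.04 = 5068.2 Mb
wedding ceremony recording: 24.112 Mbps × 5160 s × 1.04 = 129394.6 Mb
feature film: 16.112 Mbps × 5280 s × 1.04 = 88474.2 Mb
conference talk: 2.412 Mbps × 4200 s × 1.04 = 10535.6 Mb
Total: 233472.7 Mb = 29184.1 MB.
= 29.18 GB.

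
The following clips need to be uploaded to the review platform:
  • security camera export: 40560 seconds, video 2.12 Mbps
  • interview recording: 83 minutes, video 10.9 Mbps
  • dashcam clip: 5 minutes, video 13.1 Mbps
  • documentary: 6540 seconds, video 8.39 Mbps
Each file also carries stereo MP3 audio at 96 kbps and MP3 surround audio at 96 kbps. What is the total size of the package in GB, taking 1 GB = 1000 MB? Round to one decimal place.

26.1 GB

Audio total: 96 + 96 = 192 kbps = 0.192 Mbps.
security camera export: 2.312 Mbps × 40560 s = 93774.7 Mb
interview recording: 11.092 Mbps × 4980 s = 55238.2 Mb
dashcam clip: 13.292 Mbps × 300 s = 3987.6 Mb
documentary: 8.582 Mbps × 6540 s = 56126.3 Mb
Total: 209126.8 Mb = 26140.8 MB.
= 26.14 GB.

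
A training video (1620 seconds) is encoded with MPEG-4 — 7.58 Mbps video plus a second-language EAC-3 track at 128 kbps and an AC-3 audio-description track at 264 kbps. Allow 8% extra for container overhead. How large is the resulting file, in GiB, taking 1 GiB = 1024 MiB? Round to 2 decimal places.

1.62 GiB

Audio total: 128 + 264 = 392 kbps = 0.392 Mbps.
Total bitrate: 7.58 + 0.392 = 7.972 Mbps.
Stream data: 7.972 Mbps × 1620 s = 12914.6 Mb.
With 8% container overhead: ×1.08.
13,948 Mb = 1,743,476,400 bytes ÷ 1,073,741,824 = 1.624 GiB.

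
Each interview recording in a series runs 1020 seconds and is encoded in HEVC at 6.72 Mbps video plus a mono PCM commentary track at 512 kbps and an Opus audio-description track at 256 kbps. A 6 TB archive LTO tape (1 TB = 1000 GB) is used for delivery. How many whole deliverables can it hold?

6284

Audio total: 512 + 256 = 768 kbps = 0.768 Mbps.
Total bitrate: 7.488 Mbps.
Per item: 7.488 Mbps × 1020 s = 7,638 Mb = 954.7 MB.
Capacity: 6 TB = 48,000,000 Mb; 6284.57 items → 6284 complete.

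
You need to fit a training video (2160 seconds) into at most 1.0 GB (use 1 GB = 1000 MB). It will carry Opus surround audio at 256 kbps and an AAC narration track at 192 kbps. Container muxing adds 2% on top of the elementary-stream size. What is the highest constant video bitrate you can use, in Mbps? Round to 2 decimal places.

Budget: 1.0 GB = 8000.0 Mb.
Stream payload after overhead: 8000.0 / 1.02 = 7843.1 Mb.
Total bitrate budget: 7843.1 Mb / 2160 s = 3.631 Mbps.
Audio total: 256 + 192 = 448 kbps = 0.448 Mbps.
Video: 3.631 − 0.448 = 3.183 Mbps.

3.18 Mbps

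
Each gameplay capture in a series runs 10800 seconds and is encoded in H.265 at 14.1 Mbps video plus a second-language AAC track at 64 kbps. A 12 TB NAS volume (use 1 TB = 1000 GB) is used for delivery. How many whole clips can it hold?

Audio: 64 kbps = 0.064 Mbps.
Total bitrate: 14.164 Mbps.
Per item: 14.164 Mbps × 10800 s = 152,971 Mb = 19,121 MB.
Capacity: 12 TB = 96,000,000 Mb; 627.57 items → 627 complete.

627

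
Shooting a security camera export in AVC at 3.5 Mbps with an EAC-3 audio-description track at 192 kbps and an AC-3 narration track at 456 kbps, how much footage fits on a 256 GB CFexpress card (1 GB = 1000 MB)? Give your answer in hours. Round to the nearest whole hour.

137 hours

Audio total: 192 + 456 = 648 kbps = 0.648 Mbps.
Total bitrate: 3.5 + 0.648 = 4.148 Mbps.
Capacity: 256 GB = 2,048,000 Mb.
Recording time: 2,048,000 / 4.148 = 493,732 s ≈ 137 hours.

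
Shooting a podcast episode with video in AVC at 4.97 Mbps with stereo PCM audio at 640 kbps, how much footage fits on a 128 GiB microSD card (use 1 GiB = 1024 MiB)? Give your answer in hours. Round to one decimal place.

Audio: 640 kbps = 0.640 Mbps.
Total bitrate: 4.97 + 0.640 = 5.610 Mbps.
Capacity: 128 GiB = 1,099,512 Mb.
Recording time: 1,099,512 / 5.610 = 195,991 s ≈ 54.4 hours.

54.4 hours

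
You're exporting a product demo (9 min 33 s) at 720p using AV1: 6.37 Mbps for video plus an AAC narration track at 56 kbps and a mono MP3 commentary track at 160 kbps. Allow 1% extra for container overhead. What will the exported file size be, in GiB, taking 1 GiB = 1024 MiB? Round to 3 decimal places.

9 min 33 s = 573 s
Audio total: 56 + 160 = 216 kbps = 0.216 Mbps.
Total bitrate: 6.37 + 0.216 = 6.586 Mbps.
Stream data: 6.586 Mbps × 573 s = 3773.8 Mb.
With 1% container overhead: ×1.01.
3,812 Mb = 476,439,472 bytes ÷ 1,073,741,824 = 0.4437 GiB.

0.444 GiB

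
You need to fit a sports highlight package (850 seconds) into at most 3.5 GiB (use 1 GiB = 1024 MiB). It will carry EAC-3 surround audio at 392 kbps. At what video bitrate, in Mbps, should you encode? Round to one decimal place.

35.0 Mbps

Budget: 3.5 GiB = 30064.8 Mb.
Total bitrate budget: 30064.8 Mb / 850 s = 35.370 Mbps.
Audio: 392 kbps = 0.392 Mbps.
Video: 35.370 − 0.392 = 34.978 Mbps.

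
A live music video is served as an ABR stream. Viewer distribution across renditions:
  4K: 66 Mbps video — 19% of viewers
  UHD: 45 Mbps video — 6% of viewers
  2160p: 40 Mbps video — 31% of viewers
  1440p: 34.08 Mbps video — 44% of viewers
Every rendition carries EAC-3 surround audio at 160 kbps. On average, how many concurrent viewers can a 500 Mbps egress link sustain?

11

Audio: 160 kbps = 0.160 Mbps.
Average per-viewer bitrate: 0.19×66.160 + 0.06×45.160 + 0.31×40.160 + 0.44×34.240 = 42.795 Mbps.
500 Mbps = 500.0 Mbps; 500.0 / 42.795 = 11.68 → 11.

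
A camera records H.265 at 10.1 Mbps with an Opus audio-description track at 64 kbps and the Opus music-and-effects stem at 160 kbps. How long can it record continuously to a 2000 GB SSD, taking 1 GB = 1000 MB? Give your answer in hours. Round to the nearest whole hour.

430 hours

Audio total: 64 + 160 = 224 kbps = 0.224 Mbps.
Total bitrate: 10.1 + 0.224 = 10.324 Mbps.
Capacity: 2000 GB = 16,000,000 Mb.
Recording time: 16,000,000 / 10.324 = 1,549,787 s ≈ 430 hours.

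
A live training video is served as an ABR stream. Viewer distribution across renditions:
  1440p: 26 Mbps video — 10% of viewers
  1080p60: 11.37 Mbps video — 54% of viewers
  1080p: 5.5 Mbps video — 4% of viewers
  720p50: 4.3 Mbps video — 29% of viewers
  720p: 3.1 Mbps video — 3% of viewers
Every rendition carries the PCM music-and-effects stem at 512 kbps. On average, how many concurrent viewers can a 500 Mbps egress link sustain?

Audio: 512 kbps = 0.512 Mbps.
Average per-viewer bitrate: 0.10×26.512 + 0.54×11.882 + 0.04×6.012 + 0.29×4.812 + 0.03×3.612 = 10.812 Mbps.
500 Mbps = 500.0 Mbps; 500.0 / 10.812 = 46.25 → 46.

46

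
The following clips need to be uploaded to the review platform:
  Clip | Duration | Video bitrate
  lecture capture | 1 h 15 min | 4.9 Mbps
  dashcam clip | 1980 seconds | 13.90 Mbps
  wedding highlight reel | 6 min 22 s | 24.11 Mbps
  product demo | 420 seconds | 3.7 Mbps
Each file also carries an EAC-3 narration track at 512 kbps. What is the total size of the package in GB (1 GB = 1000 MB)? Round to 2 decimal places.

Audio: 512 kbps = 0.512 Mbps.
lecture capture: 5.412 Mbps × 4500 s = 24354.0 Mb
dashcam clip: 14.412 Mbps × 1980 s = 28535.8 Mb
wedding highlight reel: 24.622 Mbps × 382 s = 9405.6 Mb
product demo: 4.212 Mbps × 420 s = 1769.0 Mb
Total: 64064.4 Mb = 8008.1 MB.
= 8.008 GB.

8.01 GB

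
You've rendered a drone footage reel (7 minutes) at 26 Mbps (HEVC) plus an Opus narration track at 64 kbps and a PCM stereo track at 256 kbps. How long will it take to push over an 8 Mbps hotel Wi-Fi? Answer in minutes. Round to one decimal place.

23.0 minutes

7 min = 420 s
Audio total: 64 + 256 = 320 kbps = 0.320 Mbps.
Total bitrate: 26.320 Mbps.
File: 26.320 Mbps × 420 s = 11054.4 Mb.
At 8 Mbps: 11054.4 / 8 = 1381.8 s ≈ 23 minutes.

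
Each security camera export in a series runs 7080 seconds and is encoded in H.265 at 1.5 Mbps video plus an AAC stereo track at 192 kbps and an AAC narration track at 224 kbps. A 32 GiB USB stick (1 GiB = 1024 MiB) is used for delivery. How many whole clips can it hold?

Audio total: 192 + 224 = 416 kbps = 0.416 Mbps.
Total bitrate: 1.916 Mbps.
Per item: 1.916 Mbps × 7080 s = 13,565 Mb = 1,696 MB.
Capacity: 32 GiB = 274,878 Mb; 20.26 items → 20 complete.

20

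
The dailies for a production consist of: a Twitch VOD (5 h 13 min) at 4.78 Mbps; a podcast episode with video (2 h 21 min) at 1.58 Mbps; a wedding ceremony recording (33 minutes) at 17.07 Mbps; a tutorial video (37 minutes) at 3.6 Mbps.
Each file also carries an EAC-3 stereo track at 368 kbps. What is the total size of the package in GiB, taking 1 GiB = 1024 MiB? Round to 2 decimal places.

18.22 GiB

Audio: 368 kbps = 0.368 Mbps.
Twitch VOD: 5.148 Mbps × 18780 s = 96679.4 Mb
podcast episode with video: 1.948 Mbps × 8460 s = 16480.1 Mb
wedding ceremony recording: 17.438 Mbps × 1980 s = 34527.2 Mb
tutorial video: 3.968 Mbps × 2220 s = 8809.0 Mb
Total: 156495.7 Mb = 19562.0 MB.
= 18.22 GiB.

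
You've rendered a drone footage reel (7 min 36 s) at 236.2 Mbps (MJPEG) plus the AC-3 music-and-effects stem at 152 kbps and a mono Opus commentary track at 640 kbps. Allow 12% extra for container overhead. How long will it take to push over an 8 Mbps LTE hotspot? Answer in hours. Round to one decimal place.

4.2 hours

7 min 36 s = 456 s
Audio total: 152 + 640 = 792 kbps = 0.792 Mbps.
Total bitrate: 236.992 Mbps.
File: 236.992 Mbps × 456 s = 108068.4 Mb.
With 12% container overhead: ×1.12. → 121036.6 Mb.
At 8 Mbps: 121036.6 / 8 = 15129.6 s ≈ 4.2 hours.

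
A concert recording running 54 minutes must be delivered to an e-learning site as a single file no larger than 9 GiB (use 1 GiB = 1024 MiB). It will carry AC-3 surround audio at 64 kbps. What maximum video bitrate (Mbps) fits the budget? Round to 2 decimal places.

Budget: 9 GiB = 77309.4 Mb.
54 min = 3240 s
Total bitrate budget: 77309.4 Mb / 3240 s = 23.861 Mbps.
Audio: 64 kbps = 0.064 Mbps.
Video: 23.861 − 0.064 = 23.797 Mbps.

23.80 Mbps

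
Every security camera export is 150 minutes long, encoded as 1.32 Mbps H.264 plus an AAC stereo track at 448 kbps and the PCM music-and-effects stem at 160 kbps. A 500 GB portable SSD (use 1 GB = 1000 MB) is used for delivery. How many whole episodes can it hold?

230

150 min = 9000 s
Audio total: 448 + 160 = 608 kbps = 0.608 Mbps.
Total bitrate: 1.928 Mbps.
Per item: 1.928 Mbps × 9000 s = 17,352 Mb = 2,169 MB.
Capacity: 500 GB = 4,000,000 Mb; 230.52 items → 230 complete.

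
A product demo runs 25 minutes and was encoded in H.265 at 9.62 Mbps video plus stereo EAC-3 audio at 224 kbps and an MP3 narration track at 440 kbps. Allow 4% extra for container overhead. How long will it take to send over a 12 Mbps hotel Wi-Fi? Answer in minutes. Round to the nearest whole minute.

22 minutes

25 min = 1500 s
Audio total: 224 + 440 = 664 kbps = 0.664 Mbps.
Total bitrate: 10.284 Mbps.
File: 10.284 Mbps × 1500 s = 15426.0 Mb.
With 4% container overhead: ×1.04. → 16043.0 Mb.
At 12 Mbps: 16043.0 / 12 = 1336.9 s ≈ 22.3 minutes.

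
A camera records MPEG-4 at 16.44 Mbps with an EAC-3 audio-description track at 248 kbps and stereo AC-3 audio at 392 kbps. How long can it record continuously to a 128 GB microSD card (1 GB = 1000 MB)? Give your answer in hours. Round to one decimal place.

Audio total: 248 + 392 = 640 kbps = 0.640 Mbps.
Total bitrate: 16.44 + 0.640 = 17.080 Mbps.
Capacity: 128 GB = 1,024,000 Mb.
Recording time: 1,024,000 / 17.080 = 59,953 s ≈ 16.7 hours.

16.7 hours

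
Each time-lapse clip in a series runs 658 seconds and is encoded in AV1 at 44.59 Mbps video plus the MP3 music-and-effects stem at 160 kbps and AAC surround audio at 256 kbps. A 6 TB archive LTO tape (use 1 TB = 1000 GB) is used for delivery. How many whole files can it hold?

Audio total: 160 + 256 = 416 kbps = 0.416 Mbps.
Total bitrate: 45.006 Mbps.
Per item: 45.006 Mbps × 658 s = 29,614 Mb = 3,702 MB.
Capacity: 6 TB = 48,000,000 Mb; 1620.86 items → 1620 complete.

1620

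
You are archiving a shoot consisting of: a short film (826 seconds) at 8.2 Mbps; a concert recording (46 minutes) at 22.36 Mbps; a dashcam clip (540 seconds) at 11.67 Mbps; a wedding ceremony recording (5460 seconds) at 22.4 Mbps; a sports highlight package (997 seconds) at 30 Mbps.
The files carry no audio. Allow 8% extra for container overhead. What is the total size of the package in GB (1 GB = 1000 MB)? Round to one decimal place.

30.6 GB

short film: 8.200 Mbps × 826 s × 1.08 = 7315.1 Mb
concert recording: 22.360 Mbps × 2760 s × 1.08 = 66650.7 Mb
dashcam clip: 11.670 Mbps × 540 s × 1.08 = 6805.9 Mb
wedding ceremony recording: 22.400 Mbps × 5460 s × 1.08 = 132088.3 Mb
sports highlight package: 30.000 Mbps × 997 s × 1.08 = 32302.8 Mb
Total: 245162.8 Mb = 30645.4 MB.
= 30.65 GB.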